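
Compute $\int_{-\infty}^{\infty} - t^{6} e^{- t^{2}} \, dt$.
$- \frac{15 \sqrt{\pi}}{8}$

Start from the elementary integral
$$J(a) = \int_{-\infty}^{\infty} - e^{- a t^{2}} \, dt = - \frac{\sqrt{\pi}}{\sqrt{a}}.$$

Differentiating under the integral sign brings down a factor of $(-t^2)$:
$$\frac{dJ}{da} = \int_{-\infty}^{\infty} t^{2} e^{- a t^{2}} \, dt = \frac{\sqrt{\pi}}{2 a^{\frac{3}{2}}}.$$

Repeating $3$ times in total — each differentiation brings down another $(-t^2)$ — gives
$$\frac{d^{3}J}{da^{3}} = \int_{-\infty}^{\infty} t^{6} e^{- a t^{2}} \, dt = \frac{15 \sqrt{\pi}}{8 a^{\frac{7}{2}}},$$
and the integrand here is $(-1)^{3}$ times the target integrand, so $I = (-1)^{3}\,\frac{d^{3}J}{da^{3}} = - \frac{15 \sqrt{\pi}}{8 a^{\frac{7}{2}}}$.

Setting $a = 1$:
$$I = - \frac{15 \sqrt{\pi}}{8}.$$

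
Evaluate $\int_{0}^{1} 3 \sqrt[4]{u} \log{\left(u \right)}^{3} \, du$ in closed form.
$- \frac{4608}{625}$

Consider the simpler parametrised integral
$$J(a) = \int_{0}^{1} 3 u^{a} \, du = \frac{3}{a + 1}.$$

Differentiating under the integral sign brings down a factor of $\ln u$:
$$\frac{dJ}{da} = \int_{0}^{1} 3 u^{a} \log{\left(u \right)} \, du = - \frac{3}{\left(a + 1\right)^{2}}.$$

Repeating $3$ times in total — each differentiation brings down another $\ln u$ — gives
$$\frac{d^{3}J}{da^{3}} = \int_{0}^{1} 3 u^{a} \log{\left(u \right)}^{3} \, du = - \frac{18}{\left(a + 1\right)^{4}},$$
and the integrand here is exactly the target integrand, so $I = - \frac{18}{\left(a + 1\right)^{4}}$.

Setting $a = \frac{1}{4}$:
$$I = - \frac{4608}{625}.$$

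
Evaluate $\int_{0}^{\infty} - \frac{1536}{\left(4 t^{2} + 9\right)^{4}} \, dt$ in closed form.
$- \frac{40 \pi}{729}$

Recall the elementary integral
$$J(a) = \int_{0}^{\infty} - \frac{6}{a^{2} + t^{2}} \, dt = - \frac{3 \pi}{a}.$$

Differentiating under the integral sign with respect to $a$,
$$\frac{dJ}{da} = \int_{0}^{\infty} \frac{12 a}{\left(a^{2} + t^{2}\right)^{2}} \, dt = \frac{3 \pi}{a^{2}},$$
so $\int_{0}^{\infty} - \frac{6}{\left(a^{2} + t^{2}\right)^{2}} \, dt = - \frac{3 \pi}{2 a^{3}}$.

Repeating — each differentiation of $1/(t^2+a^2)^j$ produces $-2ja/(t^2+a^2)^{j+1}$ — and dividing through by $-2ja$ at each step yields, after $3$ differentiations in total,
$$\int_{0}^{\infty} - \frac{6}{\left(a^{2} + t^{2}\right)^{4}} \, dt = - \frac{15 \pi}{16 a^{7}}.$$

Setting $a = \frac{3}{2}$:
$$I = - \frac{40 \pi}{729}.$$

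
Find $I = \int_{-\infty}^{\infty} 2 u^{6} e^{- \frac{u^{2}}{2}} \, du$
$30 \sqrt{2} \sqrt{\pi}$

Consider the simpler parametrised integral
$$J(a) = \int_{-\infty}^{\infty} 2 e^{- a u^{2}} \, du = \frac{2 \sqrt{\pi}}{\sqrt{a}}.$$

Differentiating under the integral sign brings down a factor of $(-u^2)$:
$$\frac{dJ}{da} = \int_{-\infty}^{\infty} - 2 u^{2} e^{- a u^{2}} \, du = - \frac{\sqrt{\pi}}{a^{\frac{3}{2}}}.$$

Repeating $3$ times in total — each differentiation brings down another $(-u^2)$ — gives
$$\frac{d^{3}J}{da^{3}} = \int_{-\infty}^{\infty} - 2 u^{6} e^{- a u^{2}} \, du = - \frac{15 \sqrt{\pi}}{4 a^{\frac{7}{2}}},$$
and the integrand here is $(-1)^{3}$ times the target integrand, so $I = (-1)^{3}\,\frac{d^{3}J}{da^{3}} = \frac{15 \sqrt{\pi}}{4 a^{\frac{7}{2}}}$.

Setting $a = \frac{1}{2}$:
$$I = 30 \sqrt{2} \sqrt{\pi}.$$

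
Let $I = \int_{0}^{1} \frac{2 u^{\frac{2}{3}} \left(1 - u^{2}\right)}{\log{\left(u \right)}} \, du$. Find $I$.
$\log{\left(\frac{25}{121} \right)}$

Replace the exponent $\frac{2}{3}$ by a parameter $a$: let $I(a) = \int_{0}^{1} \frac{2 \left(- u^{\frac{8}{3}} + u^{a}\right)}{\log{\left(u \right)}} \, du$.

Since $\dfrac{\partial}{\partial a}\,u^{a} = u^{a} \ln u$, the $\ln u$ in the denominator cancels and
$$\frac{dI}{da} = \int_{0}^{1} 2 u^{a} \, du = 2 \left[\frac{u^{a+1}}{a+1}\right]_0^1 = \frac{2}{a + 1}.$$

Integrating with respect to $a$ gives $I(a) = \log{\left(\frac{9 \left(a + 1\right)^{2}}{121} \right)} + C$.

At $a = \frac{8}{3}$ the integrand is identically $0$, so $I(\frac{8}{3}) = 0$. The closed form gives $0$, hence $C = 0$.

Setting $a = \frac{2}{3}$:
$$I = \log{\left(\frac{25}{121} \right)}.$$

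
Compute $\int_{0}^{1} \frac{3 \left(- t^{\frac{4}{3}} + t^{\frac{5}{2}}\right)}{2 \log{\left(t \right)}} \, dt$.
$- \log{\left(\frac{2 \sqrt{6}}{9} \right)}$

Consider the one-parameter family: let $I(a) = \int_{0}^{1} \frac{3 \left(t^{\frac{5}{2}} - t^{a}\right)}{2 \log{\left(t \right)}} \, dt$.

Since $\dfrac{\partial}{\partial a}\,t^{a} = t^{a} \ln t$, the $\ln t$ in the denominator cancels and
$$\frac{dI}{da} = \int_{0}^{1} - \frac{3}{2} t^{a} \, dt = - \frac{3}{2} \left[\frac{t^{a+1}}{a+1}\right]_0^1 = - \frac{3}{2 a + 2}.$$

Integrating with respect to $a$ gives $I(a) = - \log{\left(\frac{2 \sqrt{14} \left(a + 1\right)^{\frac{3}{2}}}{49} \right)} + C$.

At $a = \frac{5}{2}$ the integrand is identically $0$, so $I(\frac{5}{2}) = 0$. The closed form gives $0$, hence $C = 0$.

Setting $a = \frac{4}{3}$:
$$I = - \log{\left(\frac{2 \sqrt{6}}{9} \right)}.$$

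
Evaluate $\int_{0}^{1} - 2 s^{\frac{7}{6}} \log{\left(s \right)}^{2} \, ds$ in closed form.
$- \frac{864}{2197}$

Consider the simpler parametrised integral
$$J(a) = \int_{0}^{1} - 2 s^{a} \, ds = - \frac{2}{a + 1}.$$

Differentiating under the integral sign brings down a factor of $\ln s$:
$$\frac{dJ}{da} = \int_{0}^{1} - 2 s^{a} \log{\left(s \right)} \, ds = \frac{2}{\left(a + 1\right)^{2}}.$$

Repeating twice in total — each differentiation brings down another $\ln s$ — gives
$$\frac{d^{2}J}{da^{2}} = \int_{0}^{1} - 2 s^{a} \log{\left(s \right)}^{2} \, ds = - \frac{4}{\left(a + 1\right)^{3}},$$
and the integrand here is exactly the target integrand, so $I = - \frac{4}{\left(a + 1\right)^{3}}$.

Setting $a = \frac{7}{6}$:
$$I = - \frac{864}{2197}.$$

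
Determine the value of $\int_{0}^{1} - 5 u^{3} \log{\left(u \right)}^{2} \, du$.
$- \frac{5}{32}$

Start from the elementary integral
$$J(a) = \int_{0}^{1} - 5 u^{a} \, du = - \frac{5}{a + 1}.$$

Differentiating under the integral sign brings down a factor of $\ln u$:
$$\frac{dJ}{da} = \int_{0}^{1} - 5 u^{a} \log{\left(u \right)} \, du = \frac{5}{\left(a + 1\right)^{2}}.$$

Repeating twice in total — each differentiation brings down another $\ln u$ — gives
$$\frac{d^{2}J}{da^{2}} = \int_{0}^{1} - 5 u^{a} \log{\left(u \right)}^{2} \, du = - \frac{10}{\left(a + 1\right)^{3}},$$
and the integrand here is exactly the target integrand, so $I = - \frac{10}{\left(a + 1\right)^{3}}$.

Setting $a = 3$:
$$I = - \frac{5}{32}.$$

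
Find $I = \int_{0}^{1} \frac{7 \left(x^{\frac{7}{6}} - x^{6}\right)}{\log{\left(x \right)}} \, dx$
$\log{\left(\frac{62748517}{230539333248} \right)}$

Introduce a parameter $a$ in the exponent: let $I(a) = \int_{0}^{1} \frac{7 \left(- x^{6} + x^{a}\right)}{\log{\left(x \right)}} \, dx$.

Since $\dfrac{\partial}{\partial a}\,x^{a} = x^{a} \ln x$, the $\ln x$ in the denominator cancels and
$$\frac{dI}{da} = \int_{0}^{1} 7 x^{a} \, dx = 7 \left[\frac{x^{a+1}}{a+1}\right]_0^1 = \frac{7}{a + 1}.$$

Integrating with respect to $a$ gives $I(a) = \log{\left(\frac{\left(a + 1\right)^{7}}{823543} \right)} + C$.

At $a = 6$ the integrand is identically $0$, so $I(6) = 0$. The closed form gives $0$, hence $C = 0$.

Setting $a = \frac{7}{6}$:
$$I = \log{\left(\frac{62748517}{230539333248} \right)}.$$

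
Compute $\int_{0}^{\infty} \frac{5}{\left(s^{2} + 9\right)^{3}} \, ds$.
$\frac{5 \pi}{1296}$

Recall the elementary integral
$$J(a) = \int_{0}^{\infty} \frac{5}{a^{2} + s^{2}} \, ds = \frac{5 \pi}{2 a}.$$

Differentiating under the integral sign with respect to $a$,
$$\frac{dJ}{da} = \int_{0}^{\infty} - \frac{10 a}{\left(a^{2} + s^{2}\right)^{2}} \, ds = - \frac{5 \pi}{2 a^{2}},$$
so $\int_{0}^{\infty} \frac{5}{\left(a^{2} + s^{2}\right)^{2}} \, ds = \frac{5 \pi}{4 a^{3}}$.

Repeating — each differentiation of $1/(s^2+a^2)^j$ produces $-2ja/(s^2+a^2)^{j+1}$ — and dividing through by $-2ja$ at each step yields, after $2$ differentiations in total,
$$\int_{0}^{\infty} \frac{5}{\left(a^{2} + s^{2}\right)^{3}} \, ds = \frac{15 \pi}{16 a^{5}}.$$

Setting $a = 3$:
$$I = \frac{5 \pi}{1296}.$$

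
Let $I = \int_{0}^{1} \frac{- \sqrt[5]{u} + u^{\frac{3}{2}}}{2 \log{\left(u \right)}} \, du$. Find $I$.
$\log{\left(\frac{5 \sqrt{3}}{6} \right)}$

Introduce a parameter $a$ in the exponent: let $I(a) = \int_{0}^{1} \frac{- \sqrt[5]{u} + u^{a}}{2 \log{\left(u \right)}} \, du$.

Since $\dfrac{\partial}{\partial a}\,u^{a} = u^{a} \ln u$, the $\ln u$ in the denominator cancels and
$$\frac{dI}{da} = \int_{0}^{1} \frac{1}{2} u^{a} \, du = \frac{1}{2} \left[\frac{u^{a+1}}{a+1}\right]_0^1 = \frac{1}{2 \left(a + 1\right)}.$$

Integrating with respect to $a$ gives $I(a) = \log{\left(\frac{\sqrt{30} \sqrt{a + 1}}{6} \right)} + C$.

At $a = \frac{1}{5}$ the integrand is identically $0$, so $I(\frac{1}{5}) = 0$. The closed form gives $0$, hence $C = 0$.

Setting $a = \frac{3}{2}$:
$$I = \log{\left(\frac{5 \sqrt{3}}{6} \right)}.$$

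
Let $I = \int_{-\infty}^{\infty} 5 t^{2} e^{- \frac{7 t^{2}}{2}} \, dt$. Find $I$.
$\frac{5 \sqrt{14} \sqrt{\pi}}{49}$

Start from the elementary integral
$$J(a) = \int_{-\infty}^{\infty} 5 e^{- a t^{2}} \, dt = \frac{5 \sqrt{\pi}}{\sqrt{a}}.$$

Differentiating under the integral sign brings down a factor of $(-t^2)$:
$$\frac{dJ}{da} = \int_{-\infty}^{\infty} - 5 t^{2} e^{- a t^{2}} \, dt = - \frac{5 \sqrt{\pi}}{2 a^{\frac{3}{2}}}.$$

The integral on the left is $-I$, so $I = \frac{5 \sqrt{\pi}}{2 a^{\frac{3}{2}}}$.

Setting $a = \frac{7}{2}$:
$$I = \frac{5 \sqrt{14} \sqrt{\pi}}{49}.$$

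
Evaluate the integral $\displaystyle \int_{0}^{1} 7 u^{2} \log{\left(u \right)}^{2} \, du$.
$\frac{14}{27}$

Consider the simpler parametrised integral
$$J(a) = \int_{0}^{1} 7 u^{a} \, du = \frac{7}{a + 1}.$$

Differentiating under the integral sign brings down a factor of $\ln u$:
$$\frac{dJ}{da} = \int_{0}^{1} 7 u^{a} \log{\left(u \right)} \, du = - \frac{7}{\left(a + 1\right)^{2}}.$$

Repeating twice in total — each differentiation brings down another $\ln u$ — gives
$$\frac{d^{2}J}{da^{2}} = \int_{0}^{1} 7 u^{a} \log{\left(u \right)}^{2} \, du = \frac{14}{\left(a + 1\right)^{3}},$$
and the integrand here is exactly the target integrand, so $I = \frac{14}{\left(a + 1\right)^{3}}$.

Setting $a = 2$:
$$I = \frac{14}{27}.$$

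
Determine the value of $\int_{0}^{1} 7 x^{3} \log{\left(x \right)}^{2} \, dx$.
$\frac{7}{32}$

Consider the simpler parametrised integral
$$J(a) = \int_{0}^{1} 7 x^{a} \, dx = \frac{7}{a + 1}.$$

Differentiating under the integral sign brings down a factor of $\ln x$:
$$\frac{dJ}{da} = \int_{0}^{1} 7 x^{a} \log{\left(x \right)} \, dx = - \frac{7}{\left(a + 1\right)^{2}}.$$

Repeating twice in total — each differentiation brings down another $\ln x$ — gives
$$\frac{d^{2}J}{da^{2}} = \int_{0}^{1} 7 x^{a} \log{\left(x \right)}^{2} \, dx = \frac{14}{\left(a + 1\right)^{3}},$$
and the integrand here is exactly the target integrand, so $I = \frac{14}{\left(a + 1\right)^{3}}$.

Setting $a = 3$:
$$I = \frac{7}{32}.$$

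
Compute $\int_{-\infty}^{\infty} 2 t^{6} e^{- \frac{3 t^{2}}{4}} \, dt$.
$\frac{160 \sqrt{3} \sqrt{\pi}}{27}$

Begin with the known integral
$$J(a) = \int_{-\infty}^{\infty} 2 e^{- a t^{2}} \, dt = \frac{2 \sqrt{\pi}}{\sqrt{a}}.$$

Differentiating under the integral sign brings down a factor of $(-t^2)$:
$$\frac{dJ}{da} = \int_{-\infty}^{\infty} - 2 t^{2} e^{- a t^{2}} \, dt = - \frac{\sqrt{\pi}}{a^{\frac{3}{2}}}.$$

Repeating $3$ times in total — each differentiation brings down another $(-t^2)$ — gives
$$\frac{d^{3}J}{da^{3}} = \int_{-\infty}^{\infty} - 2 t^{6} e^{- a t^{2}} \, dt = - \frac{15 \sqrt{\pi}}{4 a^{\frac{7}{2}}},$$
and the integrand here is $(-1)^{3}$ times the target integrand, so $I = (-1)^{3}\,\frac{d^{3}J}{da^{3}} = \frac{15 \sqrt{\pi}}{4 a^{\frac{7}{2}}}$.

Setting $a = \frac{3}{4}$:
$$I = \frac{160 \sqrt{3} \sqrt{\pi}}{27}.$$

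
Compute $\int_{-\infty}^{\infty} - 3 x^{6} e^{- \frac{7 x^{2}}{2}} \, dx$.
$- \frac{45 \sqrt{14} \sqrt{\pi}}{2401}$

Start from the elementary integral
$$J(a) = \int_{-\infty}^{\infty} - 3 e^{- a x^{2}} \, dx = - \frac{3 \sqrt{\pi}}{\sqrt{a}}.$$

Differentiating under the integral sign brings down a factor of $(-x^2)$:
$$\frac{dJ}{da} = \int_{-\infty}^{\infty} 3 x^{2} e^{- a x^{2}} \, dx = \frac{3 \sqrt{\pi}}{2 a^{\frac{3}{2}}}.$$

Repeating $3$ times in total — each differentiation brings down another $(-x^2)$ — gives
$$\frac{d^{3}J}{da^{3}} = \int_{-\infty}^{\infty} 3 x^{6} e^{- a x^{2}} \, dx = \frac{45 \sqrt{\pi}}{8 a^{\frac{7}{2}}},$$
and the integrand here is $(-1)^{3}$ times the target integrand, so $I = (-1)^{3}\,\frac{d^{3}J}{da^{3}} = - \frac{45 \sqrt{\pi}}{8 a^{\frac{7}{2}}}$.

Setting $a = \frac{7}{2}$:
$$I = - \frac{45 \sqrt{14} \sqrt{\pi}}{2401}.$$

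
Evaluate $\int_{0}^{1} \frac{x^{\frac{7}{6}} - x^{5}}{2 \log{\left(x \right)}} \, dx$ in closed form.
$- \log{\left(6 \right)} + \frac{\log{\left(13 \right)}}{2}$

Replace the exponent $5$ by a parameter $a$: let $I(a) = \int_{0}^{1} \frac{x^{\frac{7}{6}} - x^{a}}{2 \log{\left(x \right)}} \, dx$.

Since $\dfrac{\partial}{\partial a}\,x^{a} = x^{a} \ln x$, the $\ln x$ in the denominator cancels and
$$\frac{dI}{da} = \int_{0}^{1} - \frac{1}{2} x^{a} \, dx = - \frac{1}{2} \left[\frac{x^{a+1}}{a+1}\right]_0^1 = - \frac{1}{2 a + 2}.$$

Integrating with respect to $a$ gives $I(a) = - \frac{\log{\left(a + 1 \right)}}{2} - \frac{\log{\left(6 \right)}}{2} + \frac{\log{\left(13 \right)}}{2} + C$.

At $a = \frac{7}{6}$ the integrand is identically $0$, so $I(\frac{7}{6}) = 0$. The closed form gives $0$, hence $C = 0$.

Setting $a = 5$:
$$I = - \log{\left(6 \right)} + \frac{\log{\left(13 \right)}}{2}.$$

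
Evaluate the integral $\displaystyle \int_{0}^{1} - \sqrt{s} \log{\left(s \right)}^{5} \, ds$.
$\frac{2560}{243}$

Start from the elementary integral
$$J(a) = \int_{0}^{1} - s^{a} \, ds = - \frac{1}{a + 1}.$$

Differentiating under the integral sign brings down a factor of $\ln s$:
$$\frac{dJ}{da} = \int_{0}^{1} - s^{a} \log{\left(s \right)} \, ds = \frac{1}{\left(a + 1\right)^{2}}.$$

Repeating $5$ times in total — each differentiation brings down another $\ln s$ — gives
$$\frac{d^{5}J}{da^{5}} = \int_{0}^{1} - s^{a} \log{\left(s \right)}^{5} \, ds = \frac{120}{\left(a + 1\right)^{6}},$$
and the integrand here is exactly the target integrand, so $I = \frac{120}{\left(a + 1\right)^{6}}$.

Setting $a = \frac{1}{2}$:
$$I = \frac{2560}{243}.$$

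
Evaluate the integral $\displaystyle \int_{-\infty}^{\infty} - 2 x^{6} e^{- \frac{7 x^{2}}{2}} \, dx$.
$- \frac{30 \sqrt{14} \sqrt{\pi}}{2401}$

Start from the elementary integral
$$J(a) = \int_{-\infty}^{\infty} - 2 e^{- a x^{2}} \, dx = - \frac{2 \sqrt{\pi}}{\sqrt{a}}.$$

Differentiating under the integral sign brings down a factor of $(-x^2)$:
$$\frac{dJ}{da} = \int_{-\infty}^{\infty} 2 x^{2} e^{- a x^{2}} \, dx = \frac{\sqrt{\pi}}{a^{\frac{3}{2}}}.$$

Repeating $3$ times in total — each differentiation brings down another $(-x^2)$ — gives
$$\frac{d^{3}J}{da^{3}} = \int_{-\infty}^{\infty} 2 x^{6} e^{- a x^{2}} \, dx = \frac{15 \sqrt{\pi}}{4 a^{\frac{7}{2}}},$$
and the integrand here is $(-1)^{3}$ times the target integrand, so $I = (-1)^{3}\,\frac{d^{3}J}{da^{3}} = - \frac{15 \sqrt{\pi}}{4 a^{\frac{7}{2}}}$.

Setting $a = \frac{7}{2}$:
$$I = - \frac{30 \sqrt{14} \sqrt{\pi}}{2401}.$$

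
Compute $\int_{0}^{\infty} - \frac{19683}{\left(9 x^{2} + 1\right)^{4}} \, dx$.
$- \frac{32805 \pi}{32}$

Start from the standard arctangent integral
$$J(a) = \int_{0}^{\infty} - \frac{3}{a^{2} + x^{2}} \, dx = - \frac{3 \pi}{2 a}.$$

Differentiating under the integral sign with respect to $a$,
$$\frac{dJ}{da} = \int_{0}^{\infty} \frac{6 a}{\left(a^{2} + x^{2}\right)^{2}} \, dx = \frac{3 \pi}{2 a^{2}},$$
so $\int_{0}^{\infty} - \frac{3}{\left(a^{2} + x^{2}\right)^{2}} \, dx = - \frac{3 \pi}{4 a^{3}}$.

Repeating — each differentiation of $1/(x^2+a^2)^j$ produces $-2ja/(x^2+a^2)^{j+1}$ — and dividing through by $-2ja$ at each step yields, after $3$ differentiations in total,
$$\int_{0}^{\infty} - \frac{3}{\left(a^{2} + x^{2}\right)^{4}} \, dx = - \frac{15 \pi}{32 a^{7}}.$$

Setting $a = \frac{1}{3}$:
$$I = - \frac{32805 \pi}{32}.$$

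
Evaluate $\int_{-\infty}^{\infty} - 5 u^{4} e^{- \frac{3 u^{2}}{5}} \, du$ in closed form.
$- \frac{125 \sqrt{15} \sqrt{\pi}}{36}$

Consider the simpler parametrised integral
$$J(a) = \int_{-\infty}^{\infty} - 5 e^{- a u^{2}} \, du = - \frac{5 \sqrt{\pi}}{\sqrt{a}}.$$

Differentiating under the integral sign brings down a factor of $(-u^2)$:
$$\frac{dJ}{da} = \int_{-\infty}^{\infty} 5 u^{2} e^{- a u^{2}} \, du = \frac{5 \sqrt{\pi}}{2 a^{\frac{3}{2}}}.$$

Repeating twice in total — each differentiation brings down another $(-u^2)$ — gives
$$\frac{d^{2}J}{da^{2}} = \int_{-\infty}^{\infty} - 5 u^{4} e^{- a u^{2}} \, du = - \frac{15 \sqrt{\pi}}{4 a^{\frac{5}{2}}},$$
and the integrand here is exactly the target integrand, so $I = - \frac{15 \sqrt{\pi}}{4 a^{\frac{5}{2}}}$.

Setting $a = \frac{3}{5}$:
$$I = - \frac{125 \sqrt{15} \sqrt{\pi}}{36}.$$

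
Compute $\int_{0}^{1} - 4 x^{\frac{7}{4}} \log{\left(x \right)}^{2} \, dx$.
$- \frac{512}{1331}$

Consider the simpler parametrised integral
$$J(a) = \int_{0}^{1} - 4 x^{a} \, dx = - \frac{4}{a + 1}.$$

Differentiating under the integral sign brings down a factor of $\ln x$:
$$\frac{dJ}{da} = \int_{0}^{1} - 4 x^{a} \log{\left(x \right)} \, dx = \frac{4}{\left(a + 1\right)^{2}}.$$

Repeating twice in total — each differentiation brings down another $\ln x$ — gives
$$\frac{d^{2}J}{da^{2}} = \int_{0}^{1} - 4 x^{a} \log{\left(x \right)}^{2} \, dx = - \frac{8}{\left(a + 1\right)^{3}},$$
and the integrand here is exactly the target integrand, so $I = - \frac{8}{\left(a + 1\right)^{3}}$.

Setting $a = \frac{7}{4}$:
$$I = - \frac{512}{1331}.$$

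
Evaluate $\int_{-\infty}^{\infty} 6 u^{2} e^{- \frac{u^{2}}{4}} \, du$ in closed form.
$24 \sqrt{\pi}$

Begin with the known integral
$$J(a) = \int_{-\infty}^{\infty} 6 e^{- a u^{2}} \, du = \frac{6 \sqrt{\pi}}{\sqrt{a}}.$$

Differentiating under the integral sign brings down a factor of $(-u^2)$:
$$\frac{dJ}{da} = \int_{-\infty}^{\infty} - 6 u^{2} e^{- a u^{2}} \, du = - \frac{3 \sqrt{\pi}}{a^{\frac{3}{2}}}.$$

The integral on the left is $-I$, so $I = \frac{3 \sqrt{\pi}}{a^{\frac{3}{2}}}$.

Setting $a = \frac{1}{4}$:
$$I = 24 \sqrt{\pi}.$$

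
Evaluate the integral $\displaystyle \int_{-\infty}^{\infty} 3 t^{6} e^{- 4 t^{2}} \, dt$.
$\frac{45 \sqrt{\pi}}{1024}$

Consider the simpler parametrised integral
$$J(a) = \int_{-\infty}^{\infty} 3 e^{- a t^{2}} \, dt = \frac{3 \sqrt{\pi}}{\sqrt{a}}.$$

Differentiating under the integral sign brings down a factor of $(-t^2)$:
$$\frac{dJ}{da} = \int_{-\infty}^{\infty} - 3 t^{2} e^{- a t^{2}} \, dt = - \frac{3 \sqrt{\pi}}{2 a^{\frac{3}{2}}}.$$

Repeating $3$ times in total — each differentiation brings down another $(-t^2)$ — gives
$$\frac{d^{3}J}{da^{3}} = \int_{-\infty}^{\infty} - 3 t^{6} e^{- a t^{2}} \, dt = - \frac{45 \sqrt{\pi}}{8 a^{\frac{7}{2}}},$$
and the integrand here is $(-1)^{3}$ times the target integrand, so $I = (-1)^{3}\,\frac{d^{3}J}{da^{3}} = \frac{45 \sqrt{\pi}}{8 a^{\frac{7}{2}}}$.

Setting $a = 4$:
$$I = \frac{45 \sqrt{\pi}}{1024}.$$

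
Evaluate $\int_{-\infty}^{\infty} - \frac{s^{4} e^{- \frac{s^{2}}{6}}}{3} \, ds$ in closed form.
$- 9 \sqrt{6} \sqrt{\pi}$

Start from the elementary integral
$$J(a) = \int_{-\infty}^{\infty} - \frac{e^{- a s^{2}}}{3} \, ds = - \frac{\sqrt{\pi}}{3 \sqrt{a}}.$$

Differentiating under the integral sign brings down a factor of $(-s^2)$:
$$\frac{dJ}{da} = \int_{-\infty}^{\infty} \frac{s^{2} e^{- a s^{2}}}{3} \, ds = \frac{\sqrt{\pi}}{6 a^{\frac{3}{2}}}.$$

Repeating twice in total — each differentiation brings down another $(-s^2)$ — gives
$$\frac{d^{2}J}{da^{2}} = \int_{-\infty}^{\infty} - \frac{s^{4} e^{- a s^{2}}}{3} \, ds = - \frac{\sqrt{\pi}}{4 a^{\frac{5}{2}}},$$
and the integrand here is exactly the target integrand, so $I = - \frac{\sqrt{\pi}}{4 a^{\frac{5}{2}}}$.

Setting $a = \frac{1}{6}$:
$$I = - 9 \sqrt{6} \sqrt{\pi}.$$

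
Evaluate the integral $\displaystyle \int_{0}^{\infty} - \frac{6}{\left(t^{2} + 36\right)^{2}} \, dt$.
$- \frac{\pi}{144}$

Recall the elementary integral
$$J(a) = \int_{0}^{\infty} - \frac{6}{a^{2} + t^{2}} \, dt = - \frac{3 \pi}{a}.$$

Differentiating under the integral sign with respect to $a$,
$$\frac{dJ}{da} = \int_{0}^{\infty} \frac{12 a}{\left(a^{2} + t^{2}\right)^{2}} \, dt = \frac{3 \pi}{a^{2}},$$
so $\int_{0}^{\infty} - \frac{6}{\left(a^{2} + t^{2}\right)^{2}} \, dt = - \frac{3 \pi}{2 a^{3}}$.

Setting $a = 6$:
$$I = - \frac{\pi}{144}.$$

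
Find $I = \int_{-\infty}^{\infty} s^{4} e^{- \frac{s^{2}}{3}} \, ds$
$\frac{27 \sqrt{3} \sqrt{\pi}}{4}$

Begin with the known integral
$$J(a) = \int_{-\infty}^{\infty} e^{- a s^{2}} \, ds = \frac{\sqrt{\pi}}{\sqrt{a}}.$$

Differentiating under the integral sign brings down a factor of $(-s^2)$:
$$\frac{dJ}{da} = \int_{-\infty}^{\infty} - s^{2} e^{- a s^{2}} \, ds = - \frac{\sqrt{\pi}}{2 a^{\frac{3}{2}}}.$$

Repeating twice in total — each differentiation brings down another $(-s^2)$ — gives
$$\frac{d^{2}J}{da^{2}} = \int_{-\infty}^{\infty} s^{4} e^{- a s^{2}} \, ds = \frac{3 \sqrt{\pi}}{4 a^{\frac{5}{2}}},$$
and the integrand here is exactly the target integrand, so $I = \frac{3 \sqrt{\pi}}{4 a^{\frac{5}{2}}}$.

Setting $a = \frac{1}{3}$:
$$I = \frac{27 \sqrt{3} \sqrt{\pi}}{4}.$$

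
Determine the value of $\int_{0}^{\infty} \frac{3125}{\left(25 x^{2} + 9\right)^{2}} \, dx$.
$\frac{625 \pi}{108}$

Start from the standard arctangent integral
$$J(a) = \int_{0}^{\infty} \frac{5}{a^{2} + x^{2}} \, dx = \frac{5 \pi}{2 a}.$$

Differentiating under the integral sign with respect to $a$,
$$\frac{dJ}{da} = \int_{0}^{\infty} - \frac{10 a}{\left(a^{2} + x^{2}\right)^{2}} \, dx = - \frac{5 \pi}{2 a^{2}},$$
so $\int_{0}^{\infty} \frac{5}{\left(a^{2} + x^{2}\right)^{2}} \, dx = \frac{5 \pi}{4 a^{3}}$.

Setting $a = \frac{3}{5}$:
$$I = \frac{625 \pi}{108}.$$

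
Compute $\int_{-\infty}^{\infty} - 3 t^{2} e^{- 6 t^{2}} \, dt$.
$- \frac{\sqrt{6} \sqrt{\pi}}{24}$

Consider the simpler parametrised integral
$$J(a) = \int_{-\infty}^{\infty} - 3 e^{- a t^{2}} \, dt = - \frac{3 \sqrt{\pi}}{\sqrt{a}}.$$

Differentiating under the integral sign brings down a factor of $(-t^2)$:
$$\frac{dJ}{da} = \int_{-\infty}^{\infty} 3 t^{2} e^{- a t^{2}} \, dt = \frac{3 \sqrt{\pi}}{2 a^{\frac{3}{2}}}.$$

The integral on the left is $-I$, so $I = - \frac{3 \sqrt{\pi}}{2 a^{\frac{3}{2}}}$.

Setting $a = 6$:
$$I = - \frac{\sqrt{6} \sqrt{\pi}}{24}.$$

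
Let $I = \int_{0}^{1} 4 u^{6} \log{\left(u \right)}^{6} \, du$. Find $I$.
$\frac{2880}{823543}$

Consider the simpler parametrised integral
$$J(a) = \int_{0}^{1} 4 u^{a} \, du = \frac{4}{a + 1}.$$

Differentiating under the integral sign brings down a factor of $\ln u$:
$$\frac{dJ}{da} = \int_{0}^{1} 4 u^{a} \log{\left(u \right)} \, du = - \frac{4}{\left(a + 1\right)^{2}}.$$

Repeating $6$ times in total — each differentiation brings down another $\ln u$ — gives
$$\frac{d^{6}J}{da^{6}} = \int_{0}^{1} 4 u^{a} \log{\left(u \right)}^{6} \, du = \frac{2880}{\left(a + 1\right)^{7}},$$
and the integrand here is exactly the target integrand, so $I = \frac{2880}{\left(a + 1\right)^{7}}$.

Setting $a = 6$:
$$I = \frac{2880}{823543}.$$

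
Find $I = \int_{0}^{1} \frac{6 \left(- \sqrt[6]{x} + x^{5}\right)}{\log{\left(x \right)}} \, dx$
$\log{\left(\frac{2176782336}{117649} \right)}$

Consider the one-parameter family: let $I(a) = \int_{0}^{1} \frac{6 \left(x^{5} - x^{a}\right)}{\log{\left(x \right)}} \, dx$.

Since $\dfrac{\partial}{\partial a}\,x^{a} = x^{a} \ln x$, the $\ln x$ in the denominator cancels and
$$\frac{dI}{da} = \int_{0}^{1} -6 x^{a} \, dx = -6 \left[\frac{x^{a+1}}{a+1}\right]_0^1 = - \frac{6}{a + 1}.$$

Integrating with respect to $a$ gives $I(a) = \log{\left(\frac{46656}{\left(a + 1\right)^{6}} \right)} + C$.

At $a = 5$ the integrand is identically $0$, so $I(5) = 0$. The closed form gives $0$, hence $C = 0$.

Setting $a = \frac{1}{6}$:
$$I = \log{\left(\frac{2176782336}{117649} \right)}.$$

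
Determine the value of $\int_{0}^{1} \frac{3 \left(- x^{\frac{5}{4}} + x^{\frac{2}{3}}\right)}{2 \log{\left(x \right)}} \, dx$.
$\log{\left(\frac{40 \sqrt{15}}{243} \right)}$

Consider the one-parameter family: let $I(a) = \int_{0}^{1} \frac{3 \left(- x^{\frac{5}{4}} + x^{a}\right)}{2 \log{\left(x \right)}} \, dx$.

Since $\dfrac{\partial}{\partial a}\,x^{a} = x^{a} \ln x$, the $\ln x$ in the denominator cancels and
$$\frac{dI}{da} = \int_{0}^{1} \frac{3}{2} x^{a} \, dx = \frac{3}{2} \left[\frac{x^{a+1}}{a+1}\right]_0^1 = \frac{3}{2 \left(a + 1\right)}.$$

Integrating with respect to $a$ gives $I(a) = \log{\left(\frac{8 \left(a + 1\right)^{\frac{3}{2}}}{27} \right)} + C$.

At $a = \frac{5}{4}$ the integrand is identically $0$, so $I(\frac{5}{4}) = 0$. The closed form gives $0$, hence $C = 0$.

Setting $a = \frac{2}{3}$:
$$I = \log{\left(\frac{40 \sqrt{15}}{243} \right)}.$$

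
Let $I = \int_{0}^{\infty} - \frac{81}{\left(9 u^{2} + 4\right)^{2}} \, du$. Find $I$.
$- \frac{27 \pi}{32}$

Begin with the known result
$$J(a) = \int_{0}^{\infty} - \frac{1}{a^{2} + u^{2}} \, du = - \frac{\pi}{2 a}.$$

Differentiating under the integral sign with respect to $a$,
$$\frac{dJ}{da} = \int_{0}^{\infty} \frac{2 a}{\left(a^{2} + u^{2}\right)^{2}} \, du = \frac{\pi}{2 a^{2}},$$
so $\int_{0}^{\infty} - \frac{1}{\left(a^{2} + u^{2}\right)^{2}} \, du = - \frac{\pi}{4 a^{3}}$.

Setting $a = \frac{2}{3}$:
$$I = - \frac{27 \pi}{32}.$$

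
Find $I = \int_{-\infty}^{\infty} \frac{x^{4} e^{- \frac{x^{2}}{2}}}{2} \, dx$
$\frac{3 \sqrt{2} \sqrt{\pi}}{2}$

Begin with the known integral
$$J(a) = \int_{-\infty}^{\infty} \frac{e^{- a x^{2}}}{2} \, dx = \frac{\sqrt{\pi}}{2 \sqrt{a}}.$$

Differentiating under the integral sign brings down a factor of $(-x^2)$:
$$\frac{dJ}{da} = \int_{-\infty}^{\infty} - \frac{x^{2} e^{- a x^{2}}}{2} \, dx = - \frac{\sqrt{\pi}}{4 a^{\frac{3}{2}}}.$$

Repeating twice in total — each differentiation brings down another $(-x^2)$ — gives
$$\frac{d^{2}J}{da^{2}} = \int_{-\infty}^{\infty} \frac{x^{4} e^{- a x^{2}}}{2} \, dx = \frac{3 \sqrt{\pi}}{8 a^{\frac{5}{2}}},$$
and the integrand here is exactly the target integrand, so $I = \frac{3 \sqrt{\pi}}{8 a^{\frac{5}{2}}}$.

Setting $a = \frac{1}{2}$:
$$I = \frac{3 \sqrt{2} \sqrt{\pi}}{2}.$$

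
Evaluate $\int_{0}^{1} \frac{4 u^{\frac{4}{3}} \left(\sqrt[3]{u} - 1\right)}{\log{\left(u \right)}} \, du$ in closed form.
$- \log{\left(\frac{2401}{4096} \right)}$

Replace the exponent $\frac{4}{3}$ by a parameter $a$: let $I(a) = \int_{0}^{1} \frac{4 \left(u^{\frac{5}{3}} - u^{a}\right)}{\log{\left(u \right)}} \, du$.

Since $\dfrac{\partial}{\partial a}\,u^{a} = u^{a} \ln u$, the $\ln u$ in the denominator cancels and
$$\frac{dI}{da} = \int_{0}^{1} -4 u^{a} \, du = -4 \left[\frac{u^{a+1}}{a+1}\right]_0^1 = - \frac{4}{a + 1}.$$

Integrating with respect to $a$ gives $I(a) = - \log{\left(\frac{81 \left(a + 1\right)^{4}}{4096} \right)} + C$.

At $a = \frac{5}{3}$ the integrand is identically $0$, so $I(\frac{5}{3}) = 0$. The closed form gives $0$, hence $C = 0$.

Setting $a = \frac{4}{3}$:
$$I = - \log{\left(\frac{2401}{4096} \right)}.$$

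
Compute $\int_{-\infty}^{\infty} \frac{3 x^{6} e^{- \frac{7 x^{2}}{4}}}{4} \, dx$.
$\frac{180 \sqrt{7} \sqrt{\pi}}{2401}$

Start from the elementary integral
$$J(a) = \int_{-\infty}^{\infty} \frac{3 e^{- a x^{2}}}{4} \, dx = \frac{3 \sqrt{\pi}}{4 \sqrt{a}}.$$

Differentiating under the integral sign brings down a factor of $(-x^2)$:
$$\frac{dJ}{da} = \int_{-\infty}^{\infty} - \frac{3 x^{2} e^{- a x^{2}}}{4} \, dx = - \frac{3 \sqrt{\pi}}{8 a^{\frac{3}{2}}}.$$

Repeating $3$ times in total — each differentiation brings down another $(-x^2)$ — gives
$$\frac{d^{3}J}{da^{3}} = \int_{-\infty}^{\infty} - \frac{3 x^{6} e^{- a x^{2}}}{4} \, dx = - \frac{45 \sqrt{\pi}}{32 a^{\frac{7}{2}}},$$
and the integrand here is $(-1)^{3}$ times the target integrand, so $I = (-1)^{3}\,\frac{d^{3}J}{da^{3}} = \frac{45 \sqrt{\pi}}{32 a^{\frac{7}{2}}}$.

Setting $a = \frac{7}{4}$:
$$I = \frac{180 \sqrt{7} \sqrt{\pi}}{2401}.$$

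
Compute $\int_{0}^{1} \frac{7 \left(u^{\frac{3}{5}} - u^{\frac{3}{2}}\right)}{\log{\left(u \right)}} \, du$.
$\log{\left(\frac{268435456}{6103515625} \right)}$

Replace the exponent $\frac{3}{5}$ by a parameter $a$: let $I(a) = \int_{0}^{1} \frac{7 \left(- u^{\frac{3}{2}} + u^{a}\right)}{\log{\left(u \right)}} \, du$.

Since $\dfrac{\partial}{\partial a}\,u^{a} = u^{a} \ln u$, the $\ln u$ in the denominator cancels and
$$\frac{dI}{da} = \int_{0}^{1} 7 u^{a} \, du = 7 \left[\frac{u^{a+1}}{a+1}\right]_0^1 = \frac{7}{a + 1}.$$

Integrating with respect to $a$ gives $I(a) = \log{\left(\frac{128 \left(a + 1\right)^{7}}{78125} \right)} + C$.

At $a = \frac{3}{2}$ the integrand is identically $0$, so $I(\frac{3}{2}) = 0$. The closed form gives $0$, hence $C = 0$.

Setting $a = \frac{3}{5}$:
$$I = \log{\left(\frac{268435456}{6103515625} \right)}.$$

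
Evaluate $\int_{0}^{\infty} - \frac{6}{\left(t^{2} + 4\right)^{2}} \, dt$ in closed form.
$- \frac{3 \pi}{16}$

Recall the elementary integral
$$J(a) = \int_{0}^{\infty} - \frac{6}{a^{2} + t^{2}} \, dt = - \frac{3 \pi}{a}.$$

Differentiating under the integral sign with respect to $a$,
$$\frac{dJ}{da} = \int_{0}^{\infty} \frac{12 a}{\left(a^{2} + t^{2}\right)^{2}} \, dt = \frac{3 \pi}{a^{2}},$$
so $\int_{0}^{\infty} - \frac{6}{\left(a^{2} + t^{2}\right)^{2}} \, dt = - \frac{3 \pi}{2 a^{3}}$.

Setting $a = 2$:
$$I = - \frac{3 \pi}{16}.$$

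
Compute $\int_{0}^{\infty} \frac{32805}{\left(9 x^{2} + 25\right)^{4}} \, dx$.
$\frac{2187 \pi}{100000}$

Recall the elementary integral
$$J(a) = \int_{0}^{\infty} \frac{5}{a^{2} + x^{2}} \, dx = \frac{5 \pi}{2 a}.$$

Differentiating under the integral sign with respect to $a$,
$$\frac{dJ}{da} = \int_{0}^{\infty} - \frac{10 a}{\left(a^{2} + x^{2}\right)^{2}} \, dx = - \frac{5 \pi}{2 a^{2}},$$
so $\int_{0}^{\infty} \frac{5}{\left(a^{2} + x^{2}\right)^{2}} \, dx = \frac{5 \pi}{4 a^{3}}$.

Repeating — each differentiation of $1/(x^2+a^2)^j$ produces $-2ja/(x^2+a^2)^{j+1}$ — and dividing through by $-2ja$ at each step yields, after $3$ differentiations in total,
$$\int_{0}^{\infty} \frac{5}{\left(a^{2} + x^{2}\right)^{4}} \, dx = \frac{25 \pi}{32 a^{7}}.$$

Setting $a = \frac{5}{3}$:
$$I = \frac{2187 \pi}{100000}.$$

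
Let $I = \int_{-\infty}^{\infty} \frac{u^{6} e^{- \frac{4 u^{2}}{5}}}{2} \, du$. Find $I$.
$\frac{1875 \sqrt{5} \sqrt{\pi}}{2048}$

Begin with the known integral
$$J(a) = \int_{-\infty}^{\infty} \frac{e^{- a u^{2}}}{2} \, du = \frac{\sqrt{\pi}}{2 \sqrt{a}}.$$

Differentiating under the integral sign brings down a factor of $(-u^2)$:
$$\frac{dJ}{da} = \int_{-\infty}^{\infty} - \frac{u^{2} e^{- a u^{2}}}{2} \, du = - \frac{\sqrt{\pi}}{4 a^{\frac{3}{2}}}.$$

Repeating $3$ times in total — each differentiation brings down another $(-u^2)$ — gives
$$\frac{d^{3}J}{da^{3}} = \int_{-\infty}^{\infty} - \frac{u^{6} e^{- a u^{2}}}{2} \, du = - \frac{15 \sqrt{\pi}}{16 a^{\frac{7}{2}}},$$
and the integrand here is $(-1)^{3}$ times the target integrand, so $I = (-1)^{3}\,\frac{d^{3}J}{da^{3}} = \frac{15 \sqrt{\pi}}{16 a^{\frac{7}{2}}}$.

Setting $a = \frac{4}{5}$:
$$I = \frac{1875 \sqrt{5} \sqrt{\pi}}{2048}.$$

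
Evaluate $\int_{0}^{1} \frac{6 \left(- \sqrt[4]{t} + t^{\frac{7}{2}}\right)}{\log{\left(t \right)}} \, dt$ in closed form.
$- \log{\left(\frac{15625}{34012224} \right)}$

Replace the exponent $\frac{1}{4}$ by a parameter $a$: let $I(a) = \int_{0}^{1} \frac{6 \left(t^{\frac{7}{2}} - t^{a}\right)}{\log{\left(t \right)}} \, dt$.

Since $\dfrac{\partial}{\partial a}\,t^{a} = t^{a} \ln t$, the $\ln t$ in the denominator cancels and
$$\frac{dI}{da} = \int_{0}^{1} -6 t^{a} \, dt = -6 \left[\frac{t^{a+1}}{a+1}\right]_0^1 = - \frac{6}{a + 1}.$$

Integrating with respect to $a$ gives $I(a) = - \log{\left(\frac{64 \left(a + 1\right)^{6}}{531441} \right)} + C$.

At $a = \frac{7}{2}$ the integrand is identically $0$, so $I(\frac{7}{2}) = 0$. The closed form gives $0$, hence $C = 0$.

Setting $a = \frac{1}{4}$:
$$I = - \log{\left(\frac{15625}{34012224} \right)}.$$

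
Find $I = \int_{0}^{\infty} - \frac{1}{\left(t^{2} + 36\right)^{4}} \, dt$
$- \frac{5 \pi}{8957952}$

Start from the standard arctangent integral
$$J(a) = \int_{0}^{\infty} - \frac{1}{a^{2} + t^{2}} \, dt = - \frac{\pi}{2 a}.$$

Differentiating under the integral sign with respect to $a$,
$$\frac{dJ}{da} = \int_{0}^{\infty} \frac{2 a}{\left(a^{2} + t^{2}\right)^{2}} \, dt = \frac{\pi}{2 a^{2}},$$
so $\int_{0}^{\infty} - \frac{1}{\left(a^{2} + t^{2}\right)^{2}} \, dt = - \frac{\pi}{4 a^{3}}$.

Repeating — each differentiation of $1/(t^2+a^2)^j$ produces $-2ja/(t^2+a^2)^{j+1}$ — and dividing through by $-2ja$ at each step yields, after $3$ differentiations in total,
$$\int_{0}^{\infty} - \frac{1}{\left(a^{2} + t^{2}\right)^{4}} \, dt = - \frac{5 \pi}{32 a^{7}}.$$

Setting $a = 6$:
$$I = - \frac{5 \pi}{8957952}.$$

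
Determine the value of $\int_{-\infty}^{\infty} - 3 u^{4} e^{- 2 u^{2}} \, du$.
$- \frac{9 \sqrt{2} \sqrt{\pi}}{32}$

Start from the elementary integral
$$J(a) = \int_{-\infty}^{\infty} - 3 e^{- a u^{2}} \, du = - \frac{3 \sqrt{\pi}}{\sqrt{a}}.$$

Differentiating under the integral sign brings down a factor of $(-u^2)$:
$$\frac{dJ}{da} = \int_{-\infty}^{\infty} 3 u^{2} e^{- a u^{2}} \, du = \frac{3 \sqrt{\pi}}{2 a^{\frac{3}{2}}}.$$

Repeating twice in total — each differentiation brings down another $(-u^2)$ — gives
$$\frac{d^{2}J}{da^{2}} = \int_{-\infty}^{\infty} - 3 u^{4} e^{- a u^{2}} \, du = - \frac{9 \sqrt{\pi}}{4 a^{\frac{5}{2}}},$$
and the integrand here is exactly the target integrand, so $I = - \frac{9 \sqrt{\pi}}{4 a^{\frac{5}{2}}}$.

Setting $a = 2$:
$$I = - \frac{9 \sqrt{2} \sqrt{\pi}}{32}.$$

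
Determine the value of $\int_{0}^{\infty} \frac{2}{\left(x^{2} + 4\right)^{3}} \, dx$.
$\frac{3 \pi}{256}$

Start from the standard arctangent integral
$$J(a) = \int_{0}^{\infty} \frac{2}{a^{2} + x^{2}} \, dx = \frac{\pi}{a}.$$

Differentiating under the integral sign with respect to $a$,
$$\frac{dJ}{da} = \int_{0}^{\infty} - \frac{4 a}{\left(a^{2} + x^{2}\right)^{2}} \, dx = - \frac{\pi}{a^{2}},$$
so $\int_{0}^{\infty} \frac{2}{\left(a^{2} + x^{2}\right)^{2}} \, dx = \frac{\pi}{2 a^{3}}$.

Repeating — each differentiation of $1/(x^2+a^2)^j$ produces $-2ja/(x^2+a^2)^{j+1}$ — and dividing through by $-2ja$ at each step yields, after $2$ differentiations in total,
$$\int_{0}^{\infty} \frac{2}{\left(a^{2} + x^{2}\right)^{3}} \, dx = \frac{3 \pi}{8 a^{5}}.$$

Setting $a = 2$:
$$I = \frac{3 \pi}{256}.$$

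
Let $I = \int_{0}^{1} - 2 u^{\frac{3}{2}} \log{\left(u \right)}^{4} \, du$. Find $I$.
$- \frac{1536}{3125}$

Start from the elementary integral
$$J(a) = \int_{0}^{1} - 2 u^{a} \, du = - \frac{2}{a + 1}.$$

Differentiating under the integral sign brings down a factor of $\ln u$:
$$\frac{dJ}{da} = \int_{0}^{1} - 2 u^{a} \log{\left(u \right)} \, du = \frac{2}{\left(a + 1\right)^{2}}.$$

Repeating $4$ times in total — each differentiation brings down another $\ln u$ — gives
$$\frac{d^{4}J}{da^{4}} = \int_{0}^{1} - 2 u^{a} \log{\left(u \right)}^{4} \, du = - \frac{48}{\left(a + 1\right)^{5}},$$
and the integrand here is exactly the target integrand, so $I = - \frac{48}{\left(a + 1\right)^{5}}$.

Setting $a = \frac{3}{2}$:
$$I = - \frac{1536}{3125}.$$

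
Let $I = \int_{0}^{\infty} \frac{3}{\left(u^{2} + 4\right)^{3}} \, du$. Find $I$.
$\frac{9 \pi}{512}$

Recall the elementary integral
$$J(a) = \int_{0}^{\infty} \frac{3}{a^{2} + u^{2}} \, du = \frac{3 \pi}{2 a}.$$

Differentiating under the integral sign with respect to $a$,
$$\frac{dJ}{da} = \int_{0}^{\infty} - \frac{6 a}{\left(a^{2} + u^{2}\right)^{2}} \, du = - \frac{3 \pi}{2 a^{2}},$$
so $\int_{0}^{\infty} \frac{3}{\left(a^{2} + u^{2}\right)^{2}} \, du = \frac{3 \pi}{4 a^{3}}$.

Repeating — each differentiation of $1/(u^2+a^2)^j$ produces $-2ja/(u^2+a^2)^{j+1}$ — and dividing through by $-2ja$ at each step yields, after $2$ differentiations in total,
$$\int_{0}^{\infty} \frac{3}{\left(a^{2} + u^{2}\right)^{3}} \, du = \frac{9 \pi}{16 a^{5}}.$$

Setting $a = 2$:
$$I = \frac{9 \pi}{512}.$$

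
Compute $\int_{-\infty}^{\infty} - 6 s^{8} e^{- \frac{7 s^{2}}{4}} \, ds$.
$- \frac{2880 \sqrt{7} \sqrt{\pi}}{2401}$

Begin with the known integral
$$J(a) = \int_{-\infty}^{\infty} - 6 e^{- a s^{2}} \, ds = - \frac{6 \sqrt{\pi}}{\sqrt{a}}.$$

Differentiating under the integral sign brings down a factor of $(-s^2)$:
$$\frac{dJ}{da} = \int_{-\infty}^{\infty} 6 s^{2} e^{- a s^{2}} \, ds = \frac{3 \sqrt{\pi}}{a^{\frac{3}{2}}}.$$

Repeating $4$ times in total — each differentiation brings down another $(-s^2)$ — gives
$$\frac{d^{4}J}{da^{4}} = \int_{-\infty}^{\infty} - 6 s^{8} e^{- a s^{2}} \, ds = - \frac{315 \sqrt{\pi}}{8 a^{\frac{9}{2}}},$$
and the integrand here is exactly the target integrand, so $I = - \frac{315 \sqrt{\pi}}{8 a^{\frac{9}{2}}}$.

Setting $a = \frac{7}{4}$:
$$I = - \frac{2880 \sqrt{7} \sqrt{\pi}}{2401}.$$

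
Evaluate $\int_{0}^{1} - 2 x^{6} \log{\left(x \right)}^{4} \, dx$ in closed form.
$- \frac{48}{16807}$

Begin with the known integral
$$J(a) = \int_{0}^{1} - 2 x^{a} \, dx = - \frac{2}{a + 1}.$$

Differentiating under the integral sign brings down a factor of $\ln x$:
$$\frac{dJ}{da} = \int_{0}^{1} - 2 x^{a} \log{\left(x \right)} \, dx = \frac{2}{\left(a + 1\right)^{2}}.$$

Repeating $4$ times in total — each differentiation brings down another $\ln x$ — gives
$$\frac{d^{4}J}{da^{4}} = \int_{0}^{1} - 2 x^{a} \log{\left(x \right)}^{4} \, dx = - \frac{48}{\left(a + 1\right)^{5}},$$
and the integrand here is exactly the target integrand, so $I = - \frac{48}{\left(a + 1\right)^{5}}$.

Setting $a = 6$:
$$I = - \frac{48}{16807}.$$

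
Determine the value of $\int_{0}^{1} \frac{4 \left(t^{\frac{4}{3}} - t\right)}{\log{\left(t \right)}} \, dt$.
$- \log{\left(\frac{1296}{2401} \right)}$

Introduce a parameter $a$ in the exponent: let $I(a) = \int_{0}^{1} \frac{4 \left(t^{\frac{4}{3}} - t^{a}\right)}{\log{\left(t \right)}} \, dt$.

Since $\dfrac{\partial}{\partial a}\,t^{a} = t^{a} \ln t$, the $\ln t$ in the denominator cancels and
$$\frac{dI}{da} = \int_{0}^{1} -4 t^{a} \, dt = -4 \left[\frac{t^{a+1}}{a+1}\right]_0^1 = - \frac{4}{a + 1}.$$

Integrating with respect to $a$ gives $I(a) = - \log{\left(\frac{81 \left(a + 1\right)^{4}}{2401} \right)} + C$.

At $a = \frac{4}{3}$ the integrand is identically $0$, so $I(\frac{4}{3}) = 0$. The closed form gives $0$, hence $C = 0$.

Setting $a = 1$:
$$I = - \log{\left(\frac{1296}{2401} \right)}.$$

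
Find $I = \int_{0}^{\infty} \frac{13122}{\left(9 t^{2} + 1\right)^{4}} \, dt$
$\frac{10935 \pi}{16}$

Start from the standard arctangent integral
$$J(a) = \int_{0}^{\infty} \frac{2}{a^{2} + t^{2}} \, dt = \frac{\pi}{a}.$$

Differentiating under the integral sign with respect to $a$,
$$\frac{dJ}{da} = \int_{0}^{\infty} - \frac{4 a}{\left(a^{2} + t^{2}\right)^{2}} \, dt = - \frac{\pi}{a^{2}},$$
so $\int_{0}^{\infty} \frac{2}{\left(a^{2} + t^{2}\right)^{2}} \, dt = \frac{\pi}{2 a^{3}}$.

Repeating — each differentiation of $1/(t^2+a^2)^j$ produces $-2ja/(t^2+a^2)^{j+1}$ — and dividing through by $-2ja$ at each step yields, after $3$ differentiations in total,
$$\int_{0}^{\infty} \frac{2}{\left(a^{2} + t^{2}\right)^{4}} \, dt = \frac{5 \pi}{16 a^{7}}.$$

Setting $a = \frac{1}{3}$:
$$I = \frac{10935 \pi}{16}.$$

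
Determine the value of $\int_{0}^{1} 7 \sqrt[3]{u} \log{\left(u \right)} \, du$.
$- \frac{63}{16}$

Start from the elementary integral
$$J(a) = \int_{0}^{1} 7 u^{a} \, du = \frac{7}{a + 1}.$$

Differentiating under the integral sign brings down a factor of $\ln u$:
$$\frac{dJ}{da} = \int_{0}^{1} 7 u^{a} \log{\left(u \right)} \, du = - \frac{7}{\left(a + 1\right)^{2}}.$$

The integral on the left is $I$, so $I = - \frac{7}{\left(a + 1\right)^{2}}$.

Setting $a = \frac{1}{3}$:
$$I = - \frac{63}{16}.$$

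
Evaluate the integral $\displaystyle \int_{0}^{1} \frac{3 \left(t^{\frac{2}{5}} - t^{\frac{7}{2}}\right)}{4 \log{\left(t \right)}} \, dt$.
$\log{\left(\frac{14^{\frac{3}{4}} \sqrt{3} \sqrt[4]{5}}{45} \right)}$

Introduce a parameter $a$ in the exponent: let $I(a) = \int_{0}^{1} \frac{3 \left(- t^{\frac{7}{2}} + t^{a}\right)}{4 \log{\left(t \right)}} \, dt$.

Since $\dfrac{\partial}{\partial a}\,t^{a} = t^{a} \ln t$, the $\ln t$ in the denominator cancels and
$$\frac{dI}{da} = \int_{0}^{1} \frac{3}{4} t^{a} \, dt = \frac{3}{4} \left[\frac{t^{a+1}}{a+1}\right]_0^1 = \frac{3}{4 \left(a + 1\right)}.$$

Integrating with respect to $a$ gives $I(a) = \log{\left(\frac{2^{\frac{3}{4}} \sqrt{3} \left(a + 1\right)^{\frac{3}{4}}}{9} \right)} + C$.

At $a = \frac{7}{2}$ the integrand is identically $0$, so $I(\frac{7}{2}) = 0$. The closed form gives $0$, hence $C = 0$.

Setting $a = \frac{2}{5}$:
$$I = \log{\left(\frac{14^{\frac{3}{4}} \sqrt{3} \sqrt[4]{5}}{45} \right)}.$$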